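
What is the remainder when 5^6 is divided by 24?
By repeated squaring (mod 24): 5^{1}≡5, 5^{2}≡1, 5^{4}≡1. Then 5^{6} = 5^{4+2} ≡ 1 × 1 ≡ 1 (mod 24)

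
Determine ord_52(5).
Powers of 5 mod 52: 5^1≡5, 5^2≡25, 5^3≡21, 5^4≡1. ord_52(5) = 4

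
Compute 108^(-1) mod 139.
Since 139 is prime, by Fermat 108^(-1) ≡ 108^{137} ≡ 130 mod 139. Verify: 108 × 130 = 14040 ≡ 1 mod 139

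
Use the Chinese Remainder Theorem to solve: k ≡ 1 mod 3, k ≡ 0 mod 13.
M = 3 × 13 = 39. M₁ = 13, y₁ ≡ 1 mod 3. M₂ = 3, y₂ ≡ 9 mod 13. k = 1×13×1 + 0×3×9 ≡ 13 mod 39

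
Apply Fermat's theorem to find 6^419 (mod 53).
By Fermat: 6^{52} ≡ 1 (mod 53). 419 ≡ 3 (mod 52). So 6^{419} ≡ 6^{3} ≡ 4 (mod 53)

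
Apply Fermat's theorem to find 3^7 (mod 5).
By Fermat: 3^{4} ≡ 1 (mod 5). So 3^{7} = 3^{4} · 3^{3} ≡ 3^{3} ≡ 2 (mod 5)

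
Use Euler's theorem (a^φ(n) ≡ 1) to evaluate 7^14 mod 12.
By Euler: 7^{4} ≡ 1 mod 12 since gcd(7, 12) = 1. 14 = 3×4 + 2. So 7^{14} ≡ 7^{2} ≡ 1 mod 12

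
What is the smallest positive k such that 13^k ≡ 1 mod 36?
Powers of 13 mod 36: 13^1≡13, 13^2≡25, 13^3≡1. ord_36(13) = 3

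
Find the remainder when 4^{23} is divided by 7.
By Fermat: 4^{6} ≡ 1 (mod 7). 23 = 3×6 + 5. So 4^{23} ≡ 4^{5} ≡ 2 (mod 7)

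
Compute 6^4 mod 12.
6^{4} = 1296 ≡ 0 (mod 12)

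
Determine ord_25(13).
Powers of 13 mod 25: 13^1≡13, 13^2≡19, 13^3≡22, 13^4≡11, 13^5≡18, 13^6≡9, 13^7≡17, 13^8≡21, 13^9≡23, 13^10≡24, 13^11≡12, 13^12≡6, 13^13≡3, 13^14≡14, 13^15≡7, 13^16≡16, 13^17≡8, 13^18≡4, 13^19≡2, 13^20≡1. Order = 20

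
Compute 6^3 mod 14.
6^{3} = 216 ≡ 6 (mod 14)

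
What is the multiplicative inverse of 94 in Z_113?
Since 113 is prime, by Fermat 94^(-1) ≡ 94^{111} ≡ 107 (mod 113). Verify: 94 × 107 = 10058 ≡ 1 (mod 113)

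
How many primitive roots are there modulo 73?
Number of primitive roots mod 73 = φ(p-1) = φ(72) = 24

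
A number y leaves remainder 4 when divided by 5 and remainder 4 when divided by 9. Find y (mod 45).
M = 5 × 9 = 45. M₁ = 9, y₁ ≡ 4 (mod 5). M₂ = 5, y₂ ≡ 2 (mod 9). y = 4×9×4 + 4×5×2 ≡ 4 (mod 45)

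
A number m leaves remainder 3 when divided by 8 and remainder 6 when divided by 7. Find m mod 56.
M = 8 × 7 = 56. M₁ = 7, y₁ ≡ 7 mod 8. M₂ = 8, y₂ ≡ 1 mod 7. m = 3×7×7 + 6×8×1 ≡ 27 mod 56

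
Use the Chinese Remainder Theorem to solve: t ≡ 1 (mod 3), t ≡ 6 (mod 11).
M = 3 × 11 = 33. M₁ = 11, y₁ ≡ 2 (mod 3). M₂ = 3, y₂ ≡ 4 (mod 11). t = 1×11×2 + 6×3×4 ≡ 28 (mod 33)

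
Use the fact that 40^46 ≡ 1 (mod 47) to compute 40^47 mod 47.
By Fermat: 40^{46} ≡ 1 (mod 47). So 40^{47} = 40^{46} · 40^{1} ≡ 40^{1} ≡ 40 (mod 47)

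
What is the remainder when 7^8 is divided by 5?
Using Fermat: 7^{4} ≡ 1 mod 5. 8 ≡ 0 mod 4. So 7^{8} ≡ 7^{0} ≡ 1 mod 5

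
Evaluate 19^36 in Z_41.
By repeated squaring mod 41: 19^{1}≡19, 19^{2}≡33, 19^{4}≡23, 19^{8}≡37, 19^{16}≡16, 19^{32}≡10. Then 19^{36} = 19^{32+4} ≡ 10 × 23 ≡ 25 mod 41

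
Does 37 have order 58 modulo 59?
ord_59(37) divides 58. For each prime q|58: 37^{29}≡58, 37^{2}≡12, none ≡ 1. So 37 has order 58 and is a primitive root mod 59.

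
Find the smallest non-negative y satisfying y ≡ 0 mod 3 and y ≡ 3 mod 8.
M = 3 × 8 = 24. M₁ = 8, y₁ ≡ 2 mod 3. M₂ = 3, y₂ ≡ 3 mod 8. y = 0×8×2 + 3×3×3 ≡ 3 mod 24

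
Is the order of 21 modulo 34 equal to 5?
Powers of 21 mod 34: 21^1≡21, 21^2≡33, 21^3≡13, 21^4≡1. Already 21^4≡1, so the order is 4 < 5. No, the actual order is 4.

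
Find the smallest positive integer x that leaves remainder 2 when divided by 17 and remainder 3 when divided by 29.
M = 17 × 29 = 493. M₁ = 29, y₁ ≡ 10 (mod 17). M₂ = 17, y₂ ≡ 12 (mod 29). x = 2×29×10 + 3×17×12 ≡ 206 (mod 493)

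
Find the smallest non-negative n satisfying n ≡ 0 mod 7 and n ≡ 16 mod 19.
M = 7 × 19 = 133. M₁ = 19, y₁ ≡ 3 mod 7. M₂ = 7, y₂ ≡ 11 mod 19. n = 0×19×3 + 16×7×11 ≡ 35 mod 133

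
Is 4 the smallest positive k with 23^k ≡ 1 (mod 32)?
Powers of 23 mod 32: 23^1≡23, 23^2≡17, 23^3≡7, 23^4≡1. First k with 23^k≡1 is k=4. Yes, ord_32(23) = 4.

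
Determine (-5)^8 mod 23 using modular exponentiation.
By repeated squaring (mod 23): (-5)^{1}≡18, (-5)^{2}≡2, (-5)^{4}≡4, (-5)^{8}≡16. So (-5)^{8} ≡ 16 (mod 23)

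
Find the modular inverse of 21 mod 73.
Since 73 is prime, by Fermat 21^(-1) ≡ 21^{71} ≡ 7 (mod 73). Verify: 21 × 7 = 147 ≡ 1 (mod 73)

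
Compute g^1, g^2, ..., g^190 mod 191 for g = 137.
137^1, 137^2, ..., 137^{190} mod 191: [137, 51, 111, 118, 122, 97, 110, 172, 71, 177, 183, 50, 165, 67, 11, 170, 179, 75, 152, 5, 112, 64, 173, 17, 37, 103, 168, 96, 164, 121, 151, 59, 61, 144, 55, 86, 131, 184, 187, 25, 178, 129, 101, 85, 185, 133, 76, 98, 56, 32, 182, 104, 114, 147, 84, 48, 82, 156, 171, 125, 126, 72, 123, 43, 161, 92, 189, 108, 89, 160, 146, 138, 188, 162, 38, 49, 28, 16, 91, 52, 57, 169, 42, 24, 41, 78, 181, 158, 63, 36, 157, 117, 176, 46, 190, 54, 140, 80, 73, 69, 94, 81, 19, 120, 14, 8, 141, 26, 124, 180, 21, 12, 116, 39, 186, 79, 127, 18, 174, 154, 88, 23, 95, 27, 70, 40, 132, 130, 47, 136, 105, 60, 7, 4, 166, 13, 62, 90, 106, 6, 58, 115, 93, 135, 159, 9, 87, 77, 44, 107, 143, 109, 35, 20, 66, 65, 119, 68, 148, 30, 99, 2, 83, 102, 31, 45, 53, 3, 29, 153, 142, 163, 175, 100, 139, 134, 22, 149, 167, 150, 113, 10, 33, 128, 155, 34, 74, 15, 145, 1]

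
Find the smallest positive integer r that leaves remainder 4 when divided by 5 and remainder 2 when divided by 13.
M = 5 × 13 = 65. M₁ = 13, y₁ ≡ 2 mod 5. M₂ = 5, y₂ ≡ 8 mod 13. r = 4×13×2 + 2×5×8 ≡ 54 mod 65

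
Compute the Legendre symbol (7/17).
(7/17) = 7^{8} mod 17 = -1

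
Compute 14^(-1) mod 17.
Since 17 is prime, by Fermat 14^(-1) ≡ 14^{15} ≡ 11 mod 17. Verify: 14 × 11 = 154 ≡ 1 mod 17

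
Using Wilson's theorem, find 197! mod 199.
(198)! = (197)! × (198) ≡ -1 (mod 199). So (197)! ≡ -1 × (198)^(-1) ≡ (-1)×(-1) = 1 (mod 199)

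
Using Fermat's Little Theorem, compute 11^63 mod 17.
By Fermat: 11^{16} ≡ 1 mod 17. 63 = 3×16 + 15. So 11^{63} ≡ 11^{15} ≡ 14 mod 17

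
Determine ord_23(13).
Powers of 13 mod 23: 13^1≡13, 13^2≡8, 13^3≡12, 13^4≡18, 13^5≡4, 13^6≡6, 13^7≡9, 13^8≡2, 13^9≡3, 13^10≡16, 13^11≡1. Order = 11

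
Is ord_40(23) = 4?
Powers of 23 mod 40: 23^1≡23, 23^2≡9, 23^3≡7, 23^4≡1. First k with 23^k≡1 is k=4. Yes, ord_40(23) = 4.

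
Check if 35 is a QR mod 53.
By Euler's criterion: 35^{26} ≡ 52 mod 53. Since this equals -1 (≡ 52), 35 is not a QR.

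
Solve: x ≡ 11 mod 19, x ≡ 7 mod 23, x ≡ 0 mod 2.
M = 19 × 23 × 2 = 874. M₁ = 46, y₁ ≡ 12 mod 19. M₂ = 38, y₂ ≡ 20 mod 23. M₃ = 437, y₃ ≡ 1 mod 2. x = 11×46×12 + 7×38×20 + 0×437×1 ≡ 30 mod 874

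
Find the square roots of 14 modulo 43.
The square roots of 14 mod 43 are 10 and 33. Verify: 10² = 100 ≡ 14 (mod 43)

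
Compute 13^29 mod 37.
By repeated squaring mod 37: 13^{1}≡13, 13^{2}≡21, 13^{4}≡34, 13^{8}≡9, 13^{16}≡7. Then 13^{29} = 13^{16+8+4+1} ≡ 7 × 9 × 34 × 13 ≡ 22 mod 37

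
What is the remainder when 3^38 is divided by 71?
By repeated squaring (mod 71): 3^{1}≡3, 3^{2}≡9, 3^{4}≡10, 3^{8}≡29, 3^{16}≡60, 3^{32}≡50. Then 3^{38} = 3^{32+4+2} ≡ 50 × 10 × 9 ≡ 27 (mod 71)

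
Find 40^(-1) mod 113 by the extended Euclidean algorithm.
Extended GCD: 40(-48) + 113(17) = 1. So 40^(-1) ≡ -48 ≡ 65 mod 113. Verify: 40 × 65 = 2600 ≡ 1 mod 113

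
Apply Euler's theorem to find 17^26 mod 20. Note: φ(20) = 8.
By Euler: 17^{8} ≡ 1 mod 20 since gcd(17, 20) = 1. 26 = 3×8 + 2. So 17^{26} ≡ 17^{2} ≡ 9 mod 20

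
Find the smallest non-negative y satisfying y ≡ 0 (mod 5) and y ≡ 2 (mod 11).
M = 5 × 11 = 55. M₁ = 11, y₁ ≡ 1 (mod 5). M₂ = 5, y₂ ≡ 9 (mod 11). y = 0×11×1 + 2×5×9 ≡ 35 (mod 55)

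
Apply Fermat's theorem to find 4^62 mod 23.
By Fermat: 4^{22} ≡ 1 mod 23. 62 = 2×22 + 18. So 4^{62} ≡ 4^{18} ≡ 8 mod 23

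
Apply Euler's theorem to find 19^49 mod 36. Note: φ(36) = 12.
By Euler: 19^{12} ≡ 1 mod 36 since gcd(19, 36) = 1. 49 = 4×12 + 1. So 19^{49} ≡ 19^{1} ≡ 19 mod 36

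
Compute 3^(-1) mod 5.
Since 5 is prime, by Fermat 3^(-1) ≡ 3^{3} ≡ 2 mod 5. Verify: 3 × 2 = 6 ≡ 1 mod 5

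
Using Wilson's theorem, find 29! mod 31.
(30)! = (29)! × (30) ≡ -1 mod 31. So (29)! ≡ -1 × (30)^(-1) ≡ (-1)×(-1) = 1 mod 31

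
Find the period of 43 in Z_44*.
Powers of 43 mod 44: 43^1≡43, 43^2≡1. So the order of 43 is 2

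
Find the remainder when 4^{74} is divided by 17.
By Fermat: 4^{16} ≡ 1 (mod 17). 74 = 4×16 + 10. So 4^{74} ≡ 4^{10} ≡ 16 (mod 17)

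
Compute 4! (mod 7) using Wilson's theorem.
(6)! = (4)! × (5) × (6) ≡ -1 (mod 7). So (4)! ≡ -1 × [(6)(5)]^(-1) ≡ 3 (mod 7)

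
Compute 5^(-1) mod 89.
Since 89 is prime, by Fermat 5^(-1) ≡ 5^{87} ≡ 18 mod 89. Verify: 5 × 18 = 90 ≡ 1 mod 89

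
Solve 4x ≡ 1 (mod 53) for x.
Since 53 is prime, by Fermat 4^(-1) ≡ 4^{51} ≡ 40 (mod 53). Verify: 4 × 40 = 160 ≡ 1 (mod 53)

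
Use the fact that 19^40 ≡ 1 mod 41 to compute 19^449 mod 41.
By Fermat: 19^{40} ≡ 1 mod 41. 449 ≡ 9 mod 40. So 19^{449} ≡ 19^{9} ≡ 6 mod 41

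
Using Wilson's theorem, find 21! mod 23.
(22)! = (21)! × (22) ≡ -1 (mod 23). So (21)! ≡ -1 × (22)^(-1) ≡ (-1)×(-1) = 1 (mod 23)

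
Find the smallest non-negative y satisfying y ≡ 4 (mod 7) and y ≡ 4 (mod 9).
M = 7 × 9 = 63. M₁ = 9, y₁ ≡ 4 (mod 7). M₂ = 7, y₂ ≡ 4 (mod 9). y = 4×9×4 + 4×7×4 ≡ 4 (mod 63)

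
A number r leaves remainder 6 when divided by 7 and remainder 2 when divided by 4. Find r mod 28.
M = 7 × 4 = 28. M₁ = 4, y₁ ≡ 2 mod 7. M₂ = 7, y₂ ≡ 3 mod 4. r = 6×4×2 + 2×7×3 ≡ 6 mod 28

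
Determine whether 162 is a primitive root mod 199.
162^{9} ≡ 1 mod 199 and 9 < 198, so ord_199(162) = 9 ≠ 198 and 162 is not a primitive root.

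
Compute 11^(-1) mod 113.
Since 113 is prime, by Fermat 11^(-1) ≡ 11^{111} ≡ 72 mod 113. Verify: 11 × 72 = 792 ≡ 1 mod 113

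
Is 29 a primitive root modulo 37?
29^{12} ≡ 1 (mod 37) and 12 < 36, so ord_37(29) = 12 ≠ 36 and 29 is not a primitive root.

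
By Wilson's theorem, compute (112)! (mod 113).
By Wilson's theorem, (112)! ≡ -1 ≡ 112 (mod 113)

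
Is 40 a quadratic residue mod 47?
By Euler's criterion: 40^{23} ≡ 46 (mod 47). Since this equals -1 (≡ 46), 40 is not a QR.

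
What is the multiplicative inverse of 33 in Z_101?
Since 101 is prime, by Fermat 33^(-1) ≡ 33^{99} ≡ 49 (mod 101). Verify: 33 × 49 = 1617 ≡ 1 (mod 101)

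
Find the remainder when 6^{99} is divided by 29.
By Fermat: 6^{28} ≡ 1 (mod 29). 99 = 3×28 + 15. So 6^{99} ≡ 6^{15} ≡ 6 (mod 29)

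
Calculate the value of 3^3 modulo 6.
3^{3} = 27 ≡ 3 (mod 6)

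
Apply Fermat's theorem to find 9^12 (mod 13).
By Fermat's Little Theorem, 9^{12} ≡ 1 (mod 13) since 13 is prime and gcd(9, 13) = 1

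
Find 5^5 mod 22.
By repeated squaring mod 22: 5^{1}≡5, 5^{2}≡3, 5^{4}≡9. Then 5^{5} = 5^{4+1} ≡ 9 × 5 ≡ 1 mod 22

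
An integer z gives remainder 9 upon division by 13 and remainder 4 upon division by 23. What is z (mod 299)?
M = 13 × 23 = 299. M₁ = 23, y₁ ≡ 4 (mod 13). M₂ = 13, y₂ ≡ 16 (mod 23). z = 9×23×4 + 4×13×16 ≡ 165 (mod 299)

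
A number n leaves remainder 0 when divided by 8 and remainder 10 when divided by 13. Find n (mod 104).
M = 8 × 13 = 104. M₁ = 13, y₁ ≡ 5 (mod 8). M₂ = 8, y₂ ≡ 5 (mod 13). n = 0×13×5 + 10×8×5 ≡ 88 (mod 104)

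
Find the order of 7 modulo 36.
Powers of 7 mod 36: 7^1≡7, 7^2≡13, 7^3≡19, 7^4≡25, 7^5≡31, 7^6≡1. ord_36(7) = 6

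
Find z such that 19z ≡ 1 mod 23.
Since 23 is prime, by Fermat 19^(-1) ≡ 19^{21} ≡ 17 mod 23. Verify: 19 × 17 = 323 ≡ 1 mod 23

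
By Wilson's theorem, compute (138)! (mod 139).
By Wilson's theorem, (138)! ≡ -1 ≡ 138 (mod 139)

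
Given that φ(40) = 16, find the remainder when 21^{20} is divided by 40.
By Euler: 21^{16} ≡ 1 mod 40 since gcd(21, 40) = 1. 20 = 1×16 + 4. So 21^{20} ≡ 21^{4} ≡ 1 mod 40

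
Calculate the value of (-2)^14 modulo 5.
Using Fermat: (-2)^{4} ≡ 1 (mod 5). 14 ≡ 2 (mod 4). So (-2)^{14} ≡ (-2)^{2} ≡ 4 (mod 5)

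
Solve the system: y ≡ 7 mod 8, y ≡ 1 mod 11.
M = 8 × 11 = 88. M₁ = 11, y₁ ≡ 3 mod 8. M₂ = 8, y₂ ≡ 7 mod 11. y = 7×11×3 + 1×8×7 ≡ 23 mod 88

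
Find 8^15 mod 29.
By repeated squaring mod 29: 8^{1}≡8, 8^{2}≡6, 8^{4}≡7, 8^{8}≡20. Then 8^{15} = 8^{8+4+2+1} ≡ 20 × 7 × 6 × 8 ≡ 21 mod 29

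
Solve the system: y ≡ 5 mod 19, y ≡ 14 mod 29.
M = 19 × 29 = 551. M₁ = 29, y₁ ≡ 2 mod 19. M₂ = 19, y₂ ≡ 26 mod 29. y = 5×29×2 + 14×19×26 ≡ 43 mod 551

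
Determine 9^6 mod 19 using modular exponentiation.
By repeated squaring (mod 19): 9^{1}≡9, 9^{2}≡5, 9^{4}≡6. Then 9^{6} = 9^{4+2} ≡ 6 × 5 ≡ 11 (mod 19)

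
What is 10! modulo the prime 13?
(12)! = (10)! × (11) × (12) ≡ -1 mod 13. So (10)! ≡ -1 × [(12)(11)]^(-1) ≡ 6 mod 13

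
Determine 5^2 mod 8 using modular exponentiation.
5^{2} = 25 ≡ 1 (mod 8)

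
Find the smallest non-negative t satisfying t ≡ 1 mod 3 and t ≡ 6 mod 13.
M = 3 × 13 = 39. M₁ = 13, y₁ ≡ 1 mod 3. M₂ = 3, y₂ ≡ 9 mod 13. t = 1×13×1 + 6×3×9 ≡ 19 mod 39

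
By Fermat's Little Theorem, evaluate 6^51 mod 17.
By Fermat: 6^{16} ≡ 1 mod 17. 51 = 3×16 + 3. So 6^{51} ≡ 6^{3} ≡ 12 mod 17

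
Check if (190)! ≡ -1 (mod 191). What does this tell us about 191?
(190)! mod 191 = 190. Since this equals -1 (mod 191), Wilson confirms 191 is prime.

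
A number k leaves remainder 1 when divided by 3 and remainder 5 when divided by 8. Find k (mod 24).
M = 3 × 8 = 24. M₁ = 8, y₁ ≡ 2 (mod 3). M₂ = 3, y₂ ≡ 3 (mod 8). k = 1×8×2 + 5×3×3 ≡ 13 (mod 24)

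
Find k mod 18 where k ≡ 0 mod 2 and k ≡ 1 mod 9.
M = 2 × 9 = 18. M₁ = 9, y₁ ≡ 1 mod 2. M₂ = 2, y₂ ≡ 5 mod 9. k = 0×9×1 + 1×2×5 ≡ 10 mod 18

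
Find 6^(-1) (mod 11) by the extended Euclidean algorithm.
Extended GCD: 6(2) + 11(-1) = 1. So 6^(-1) ≡ 2 (mod 11). Verify: 6 × 2 = 12 ≡ 1 (mod 11)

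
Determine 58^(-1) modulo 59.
Since 59 is prime, by Fermat 58^(-1) ≡ 58^{57} ≡ 58 mod 59. Verify: 58 × 58 = 3364 ≡ 1 mod 59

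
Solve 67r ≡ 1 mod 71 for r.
Since 71 is prime, by Fermat 67^(-1) ≡ 67^{69} ≡ 53 mod 71. Verify: 67 × 53 = 3551 ≡ 1 mod 71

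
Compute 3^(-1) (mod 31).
Since 31 is prime, by Fermat 3^(-1) ≡ 3^{29} ≡ 21 (mod 31). Verify: 3 × 21 = 63 ≡ 1 (mod 31)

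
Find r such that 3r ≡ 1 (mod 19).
Since 19 is prime, by Fermat 3^(-1) ≡ 3^{17} ≡ 13 (mod 19). Verify: 3 × 13 = 39 ≡ 1 (mod 19)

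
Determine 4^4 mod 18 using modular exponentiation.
4^{4} = 256 ≡ 4 mod 18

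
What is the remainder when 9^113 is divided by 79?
Using Fermat: 9^{78} ≡ 1 (mod 79). 113 ≡ 35 (mod 78). So 9^{113} ≡ 9^{35} ≡ 20 (mod 79)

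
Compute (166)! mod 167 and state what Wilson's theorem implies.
(166)! mod 167 = 166. Since this equals -1 (mod 167), Wilson confirms 167 is prime.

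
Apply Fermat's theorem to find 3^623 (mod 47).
By Fermat: 3^{46} ≡ 1 (mod 47). 623 ≡ 25 (mod 46). So 3^{623} ≡ 3^{25} ≡ 9 (mod 47)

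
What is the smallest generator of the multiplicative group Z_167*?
g = 5. For each prime q|166: 5^{83}≡166, 5^{2}≡25, none ≡ 1, so ord_167(5) = 166 and 5 is a primitive root.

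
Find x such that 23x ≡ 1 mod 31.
Since 31 is prime, by Fermat 23^(-1) ≡ 23^{29} ≡ 27 mod 31. Verify: 23 × 27 = 621 ≡ 1 mod 31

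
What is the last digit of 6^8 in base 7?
Using Fermat: 6^{6} ≡ 1 mod 7. 8 ≡ 2 mod 6. So 6^{8} ≡ 6^{2} ≡ 1 mod 7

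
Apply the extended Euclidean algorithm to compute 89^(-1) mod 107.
Extended GCD: 89(-6) + 107(5) = 1. So 89^(-1) ≡ -6 ≡ 101 (mod 107). Verify: 89 × 101 = 8989 ≡ 1 (mod 107)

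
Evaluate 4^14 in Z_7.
Using Fermat: 4^{6} ≡ 1 mod 7. 14 ≡ 2 mod 6. So 4^{14} ≡ 4^{2} ≡ 2 mod 7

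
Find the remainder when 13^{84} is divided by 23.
By Fermat: 13^{22} ≡ 1 mod 23. 84 = 3×22 + 18. So 13^{84} ≡ 13^{18} ≡ 9 mod 23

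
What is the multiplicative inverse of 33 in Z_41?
Since 41 is prime, by Fermat 33^(-1) ≡ 33^{39} ≡ 5 (mod 41). Verify: 33 × 5 = 165 ≡ 1 (mod 41)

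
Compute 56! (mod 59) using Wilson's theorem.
(58)! = (56)! × (57) × (58) ≡ -1 (mod 59). So (56)! ≡ -1 × [(58)(57)]^(-1) ≡ 29 (mod 59)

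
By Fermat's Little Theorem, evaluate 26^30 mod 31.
By Fermat's Little Theorem, 26^{30} ≡ 1 (mod 31) since 31 is prime and gcd(26, 31) = 1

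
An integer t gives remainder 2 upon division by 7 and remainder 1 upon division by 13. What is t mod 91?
M = 7 × 13 = 91. M₁ = 13, y₁ ≡ 6 mod 7. M₂ = 7, y₂ ≡ 2 mod 13. t = 2×13×6 + 1×7×2 ≡ 79 mod 91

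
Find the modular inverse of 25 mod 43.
Since 43 is prime, by Fermat 25^(-1) ≡ 25^{41} ≡ 31 mod 43. Verify: 25 × 31 = 775 ≡ 1 mod 43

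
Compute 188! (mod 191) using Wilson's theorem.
(190)! = (188)! × (189) × (190) ≡ -1 (mod 191). So (188)! ≡ -1 × [(190)(189)]^(-1) ≡ 95 (mod 191)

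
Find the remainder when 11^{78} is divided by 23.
By Fermat: 11^{22} ≡ 1 mod 23. 78 = 3×22 + 12. So 11^{78} ≡ 11^{12} ≡ 12 mod 23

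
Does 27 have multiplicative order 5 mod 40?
Powers of 27 mod 40: 27^1≡27, 27^2≡9, 27^3≡3, 27^4≡1. Already 27^4≡1, so the order is 4 < 5. No, the actual order is 4.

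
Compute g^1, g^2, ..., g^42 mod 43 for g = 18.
18^1, 18^2, ..., 18^{42} mod 43: [18, 23, 27, 13, 19, 41, 7, 40, 32, 17, 5, 4, 29, 6, 22, 9, 33, 35, 28, 31, 42, 25, 20, 16, 30, 24, 2, 36, 3, 11, 26, 38, 39, 14, 37, 21, 34, 10, 8, 15, 12, 1]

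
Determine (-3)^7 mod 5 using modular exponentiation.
Using Fermat: (-3)^{4} ≡ 1 (mod 5). 7 ≡ 3 (mod 4). So (-3)^{7} ≡ (-3)^{3} ≡ 3 (mod 5)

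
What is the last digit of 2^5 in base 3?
Using Fermat: 2^{2} ≡ 1 mod 3. 5 ≡ 1 mod 2. So 2^{5} ≡ 2^{1} ≡ 2 mod 3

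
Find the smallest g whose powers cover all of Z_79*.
g = 3. Powers: [3, 9, 27, 2, 6, 18, 54, 4, ...] generates all 78 non-zero residues.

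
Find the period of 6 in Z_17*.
Powers of 6 mod 17: 6^1≡6, 6^2≡2, 6^3≡12, 6^4≡4, 6^5≡7, 6^6≡8, 6^7≡14, 6^8≡16, 6^9≡11, 6^10≡15, 6^11≡5, 6^12≡13, 6^13≡10, 6^14≡9, 6^15≡3, 6^16≡1. ord_17(6) = 16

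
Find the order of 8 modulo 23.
Powers of 8 mod 23: 8^1≡8, 8^2≡18, 8^3≡6, 8^4≡2, 8^5≡16, 8^6≡13, 8^7≡12, 8^8≡4, 8^9≡9, 8^10≡3, 8^11≡1. ord_23(8) = 11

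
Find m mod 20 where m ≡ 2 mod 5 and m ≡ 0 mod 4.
M = 5 × 4 = 20. M₁ = 4, y₁ ≡ 4 mod 5. M₂ = 5, y₂ ≡ 1 mod 4. m = 2×4×4 + 0×5×1 ≡ 12 mod 20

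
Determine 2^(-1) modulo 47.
Since 47 is prime, by Fermat 2^(-1) ≡ 2^{45} ≡ 24 mod 47. Verify: 2 × 24 = 48 ≡ 1 mod 47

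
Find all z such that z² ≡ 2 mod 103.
The square roots of 2 mod 103 are 38 and 65. Verify: 38² = 1444 ≡ 2 mod 103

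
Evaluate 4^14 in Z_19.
By repeated squaring (mod 19): 4^{1}≡4, 4^{2}≡16, 4^{4}≡9, 4^{8}≡5. Then 4^{14} = 4^{8+4+2} ≡ 5 × 9 × 16 ≡ 17 (mod 19)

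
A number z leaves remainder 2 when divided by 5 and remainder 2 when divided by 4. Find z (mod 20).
M = 5 × 4 = 20. M₁ = 4, y₁ ≡ 4 (mod 5). M₂ = 5, y₂ ≡ 1 (mod 4). z = 2×4×4 + 2×5×1 ≡ 2 (mod 20)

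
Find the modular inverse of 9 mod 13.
Since 13 is prime, by Fermat 9^(-1) ≡ 9^{11} ≡ 3 (mod 13). Verify: 9 × 3 = 27 ≡ 1 (mod 13)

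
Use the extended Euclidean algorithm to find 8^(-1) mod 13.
Extended GCD: 8(5) + 13(-3) = 1. So 8^(-1) ≡ 5 (mod 13). Verify: 8 × 5 = 40 ≡ 1 (mod 13)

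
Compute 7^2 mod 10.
7^{2} = 49 ≡ 9 mod 10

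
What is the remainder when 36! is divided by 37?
By Wilson's theorem, (36)! ≡ -1 ≡ 36 mod 37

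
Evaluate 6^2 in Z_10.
6^{2} = 36 ≡ 6 mod 10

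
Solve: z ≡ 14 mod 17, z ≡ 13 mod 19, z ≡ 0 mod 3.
M = 17 × 19 × 3 = 969. M₁ = 57, y₁ ≡ 3 mod 17. M₂ = 51, y₂ ≡ 3 mod 19. M₃ = 323, y₃ ≡ 2 mod 3. z = 14×57×3 + 13×51×3 + 0×323×2 ≡ 507 mod 969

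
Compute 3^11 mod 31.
By repeated squaring mod 31: 3^{1}≡3, 3^{2}≡9, 3^{4}≡19, 3^{8}≡20. Then 3^{11} = 3^{8+2+1} ≡ 20 × 9 × 3 ≡ 13 mod 31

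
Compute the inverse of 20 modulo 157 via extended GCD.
Extended GCD: 20(55) + 157(-7) = 1. So 20^(-1) ≡ 55 mod 157. Verify: 20 × 55 = 1100 ≡ 1 mod 157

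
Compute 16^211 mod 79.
Using Fermat: 16^{78} ≡ 1 mod 79. 211 ≡ 55 mod 78. So 16^{211} ≡ 16^{55} ≡ 51 mod 79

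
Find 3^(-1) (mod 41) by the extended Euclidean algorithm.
Extended GCD: 3(14) + 41(-1) = 1. So 3^(-1) ≡ 14 (mod 41). Verify: 3 × 14 = 42 ≡ 1 (mod 41)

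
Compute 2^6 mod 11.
By repeated squaring mod 11: 2^{1}≡2, 2^{2}≡4, 2^{4}≡5. Then 2^{6} = 2^{4+2} ≡ 5 × 4 ≡ 9 mod 11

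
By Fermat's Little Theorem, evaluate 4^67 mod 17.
By Fermat: 4^{16} ≡ 1 (mod 17). 67 = 4×16 + 3. So 4^{67} ≡ 4^{3} ≡ 13 (mod 17)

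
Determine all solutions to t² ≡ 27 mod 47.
The square roots of 27 mod 47 are 36 and 11. Verify: 36² = 1296 ≡ 27 mod 47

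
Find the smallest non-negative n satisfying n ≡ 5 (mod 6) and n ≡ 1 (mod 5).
M = 6 × 5 = 30. M₁ = 5, y₁ ≡ 5 (mod 6). M₂ = 6, y₂ ≡ 1 (mod 5). n = 5×5×5 + 1×6×1 ≡ 11 (mod 30)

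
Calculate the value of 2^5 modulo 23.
By repeated squaring (mod 23): 2^{1}≡2, 2^{2}≡4, 2^{4}≡16. Then 2^{5} = 2^{4+1} ≡ 16 × 2 ≡ 9 (mod 23)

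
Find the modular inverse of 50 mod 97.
Since 97 is prime, by Fermat 50^(-1) ≡ 50^{95} ≡ 33 mod 97. Verify: 50 × 33 = 1650 ≡ 1 mod 97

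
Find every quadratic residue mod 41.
QRs mod 41: {1, 2, 4, 5, 8, 9, 10, 16, 18, 20, 21, 23, 25, 31, 32, 33, 36, 37, 39, 40}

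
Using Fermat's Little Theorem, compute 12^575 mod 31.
By Fermat: 12^{30} ≡ 1 (mod 31). 575 ≡ 5 (mod 30). So 12^{575} ≡ 12^{5} ≡ 26 (mod 31)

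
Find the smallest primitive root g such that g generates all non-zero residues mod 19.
g = 2. For each prime q|18: 2^{9}≡18, 2^{6}≡7, none ≡ 1, so ord_19(2) = 18 and 2 is a primitive root.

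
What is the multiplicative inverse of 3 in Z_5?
Since 5 is prime, by Fermat 3^(-1) ≡ 3^{3} ≡ 2 mod 5. Verify: 3 × 2 = 6 ≡ 1 mod 5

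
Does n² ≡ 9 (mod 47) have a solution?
By Euler's criterion: 9^{23} ≡ 1 (mod 47). Since this equals 1, 9 is a QR.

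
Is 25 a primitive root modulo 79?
25^{39} ≡ 1 (mod 79) and 39 < 78, so ord_79(25) = 39 ≠ 78 and 25 is not a primitive root.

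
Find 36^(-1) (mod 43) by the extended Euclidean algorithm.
Extended GCD: 36(6) + 43(-5) = 1. So 36^(-1) ≡ 6 (mod 43). Verify: 36 × 6 = 216 ≡ 1 (mod 43)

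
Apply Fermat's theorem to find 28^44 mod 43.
By Fermat: 28^{42} ≡ 1 mod 43. So 28^{44} = 28^{42} · 28^{2} ≡ 28^{2} ≡ 10 mod 43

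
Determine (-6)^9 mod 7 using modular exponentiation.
Using Fermat: (-6)^{6} ≡ 1 mod 7. 9 ≡ 3 mod 6. So (-6)^{9} ≡ (-6)^{3} ≡ 1 mod 7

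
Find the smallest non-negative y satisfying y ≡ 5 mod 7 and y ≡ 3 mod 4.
M = 7 × 4 = 28. M₁ = 4, y₁ ≡ 2 mod 7. M₂ = 7, y₂ ≡ 3 mod 4. y = 5×4×2 + 3×7×3 ≡ 19 mod 28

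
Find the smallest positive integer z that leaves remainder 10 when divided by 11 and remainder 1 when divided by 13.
M = 11 × 13 = 143. M₁ = 13, y₁ ≡ 6 mod 11. M₂ = 11, y₂ ≡ 6 mod 13. z = 10×13×6 + 1×11×6 ≡ 131 mod 143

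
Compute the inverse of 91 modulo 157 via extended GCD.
Extended GCD: 91(-69) + 157(40) = 1. So 91^(-1) ≡ -69 ≡ 88 (mod 157). Verify: 91 × 88 = 8008 ≡ 1 (mod 157)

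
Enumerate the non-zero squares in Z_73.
QRs mod 73: {1, 2, 3, 4, 6, 8, 9, 12, 16, 18, 19, 23, 24, 25, 27, 32, 35, 36, 37, 38, 41, 46, 48, 49, 50, 54, 55, 57, 61, 64, 65, 67, 69, 70, 71, 72}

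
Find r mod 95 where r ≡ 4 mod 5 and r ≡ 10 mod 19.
M = 5 × 19 = 95. M₁ = 19, y₁ ≡ 4 mod 5. M₂ = 5, y₂ ≡ 4 mod 19. r = 4×19×4 + 10×5×4 ≡ 29 mod 95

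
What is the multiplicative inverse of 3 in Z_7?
Since 7 is prime, by Fermat 3^(-1) ≡ 3^{5} ≡ 5 mod 7. Verify: 3 × 5 = 15 ≡ 1 mod 7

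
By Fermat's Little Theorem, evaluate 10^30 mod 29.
By Fermat: 10^{28} ≡ 1 (mod 29). So 10^{30} = 10^{28} · 10^{2} ≡ 10^{2} ≡ 13 (mod 29)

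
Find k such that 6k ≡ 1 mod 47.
Since 47 is prime, by Fermat 6^(-1) ≡ 6^{45} ≡ 8 mod 47. Verify: 6 × 8 = 48 ≡ 1 mod 47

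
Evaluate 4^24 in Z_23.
Using Fermat: 4^{22} ≡ 1 (mod 23). 24 ≡ 2 (mod 22). So 4^{24} ≡ 4^{2} ≡ 16 (mod 23)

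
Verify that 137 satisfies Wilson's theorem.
(136)! mod 137 = 136. Since this equals -1 (mod 137), Wilson confirms 137 is prime.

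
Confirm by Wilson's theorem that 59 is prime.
(58)! mod 59 = 58. Since this equals -1 mod 59, Wilson confirms 59 is prime.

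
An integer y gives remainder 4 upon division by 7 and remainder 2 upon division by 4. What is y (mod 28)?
M = 7 × 4 = 28. M₁ = 4, y₁ ≡ 2 (mod 7). M₂ = 7, y₂ ≡ 3 (mod 4). y = 4×4×2 + 2×7×3 ≡ 18 (mod 28)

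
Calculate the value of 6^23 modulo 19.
Using Fermat: 6^{18} ≡ 1 (mod 19). 23 ≡ 5 (mod 18). So 6^{23} ≡ 6^{5} ≡ 5 (mod 19)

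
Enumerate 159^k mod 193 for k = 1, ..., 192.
159^1, 159^2, ..., 159^{192} mod 193: [159, 191, 68, 4, 57, 185, 79, 16, 35, 161, 123, 64, 140, 65, 106, 63, 174, 67, 38, 59, 117, 75, 152, 43, 82, 107, 29, 172, 135, 42, 116, 109, 154, 168, 78, 50, 37, 93, 119, 7, 148, 179, 90, 28, 13, 137, 167, 112, 52, 162, 89, 62, 15, 69, 163, 55, 60, 83, 73, 27, 47, 139, 99, 108, 188, 170, 10, 46, 173, 101, 40, 184, 113, 18, 160, 157, 66, 72, 61, 49, 71, 95, 51, 3, 91, 187, 11, 12, 171, 169, 44, 48, 105, 97, 176, 192, 34, 2, 125, 189, 136, 8, 114, 177, 158, 32, 70, 129, 53, 128, 87, 130, 19, 126, 155, 134, 76, 118, 41, 150, 111, 86, 164, 21, 58, 151, 77, 84, 39, 25, 115, 143, 156, 100, 74, 186, 45, 14, 103, 165, 180, 56, 26, 81, 141, 31, 104, 131, 178, 124, 30, 138, 133, 110, 120, 166, 146, 54, 94, 85, 5, 23, 183, 147, 20, 92, 153, 9, 80, 175, 33, 36, 127, 121, 132, 144, 122, 98, 142, 190, 102, 6, 182, 181, 22, 24, 149, 145, 88, 96, 17, 1]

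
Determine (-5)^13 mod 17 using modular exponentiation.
By repeated squaring mod 17: (-5)^{1}≡12, (-5)^{2}≡8, (-5)^{4}≡13, (-5)^{8}≡16. Then (-5)^{13} = (-5)^{8+4+1} ≡ 16 × 13 × 12 ≡ 14 mod 17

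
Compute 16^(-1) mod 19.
Since 19 is prime, by Fermat 16^(-1) ≡ 16^{17} ≡ 6 mod 19. Verify: 16 × 6 = 96 ≡ 1 mod 19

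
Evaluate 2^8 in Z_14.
By repeated squaring mod 14: 2^{1}≡2, 2^{2}≡4, 2^{4}≡2, 2^{8}≡4. So 2^{8} ≡ 4 mod 14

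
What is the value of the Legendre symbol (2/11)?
(2/11) = 2^{5} mod 11 = -1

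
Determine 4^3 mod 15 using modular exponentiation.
4^{3} = 64 ≡ 4 (mod 15)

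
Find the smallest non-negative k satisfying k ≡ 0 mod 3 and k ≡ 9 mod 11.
M = 3 × 11 = 33. M₁ = 11, y₁ ≡ 2 mod 3. M₂ = 3, y₂ ≡ 4 mod 11. k = 0×11×2 + 9×3×4 ≡ 9 mod 33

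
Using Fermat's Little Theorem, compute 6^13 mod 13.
By Fermat: 6^{12} ≡ 1 mod 13. So 6^{13} = 6^{12} · 6^{1} ≡ 6^{1} ≡ 6 mod 13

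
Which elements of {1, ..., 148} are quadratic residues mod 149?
QRs mod 149: {1, 4, 5, 6, 7, 9, 16, 17, 19, 20, 22, 24, 25, 26, 28, 29, 30, 31, 33, 35, 36, 37, 39, 42, 45, 46, 47, 49, 53, 54, 61, 63, 64, 67, 68, 69, 73, 76, 80, 81, 82, 85, 86, 88, 95, 96, 100, 102, 103, 104, 107, 110, 112, 113, 114, 116, 118, 119, 120, 121, 123, 124, 125, 127, 129, 130, 132, 133, 140, 142, 143, 144, 145, 148}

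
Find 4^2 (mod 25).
4^{2} = 16 ≡ 16 (mod 25)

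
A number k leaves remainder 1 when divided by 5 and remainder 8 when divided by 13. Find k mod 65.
M = 5 × 13 = 65. M₁ = 13, y₁ ≡ 2 mod 5. M₂ = 5, y₂ ≡ 8 mod 13. k = 1×13×2 + 8×5×8 ≡ 21 mod 65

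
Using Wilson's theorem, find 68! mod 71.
(70)! = (68)! × (69) × (70) ≡ -1 mod 71. So (68)! ≡ -1 × [(70)(69)]^(-1) ≡ 35 mod 71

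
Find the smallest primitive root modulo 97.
g = 5. Powers: [5, 25, 28, 43, 21, 8, 40, 6, 30, 53, ...] generates all 96 non-zero residues.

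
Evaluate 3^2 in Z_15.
3^{2} = 9 ≡ 9 (mod 15)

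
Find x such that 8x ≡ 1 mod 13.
Since 13 is prime, by Fermat 8^(-1) ≡ 8^{11} ≡ 5 mod 13. Verify: 8 × 5 = 40 ≡ 1 mod 13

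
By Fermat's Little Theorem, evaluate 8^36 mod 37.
By Fermat's Little Theorem, 8^{36} ≡ 1 (mod 37) since 37 is prime and gcd(8, 37) = 1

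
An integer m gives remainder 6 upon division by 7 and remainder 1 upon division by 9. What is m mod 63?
M = 7 × 9 = 63. M₁ = 9, y₁ ≡ 4 mod 7. M₂ = 7, y₂ ≡ 4 mod 9. m = 6×9×4 + 1×7×4 ≡ 55 mod 63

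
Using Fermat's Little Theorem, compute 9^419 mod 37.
By Fermat: 9^{36} ≡ 1 mod 37. 419 ≡ 23 mod 36. So 9^{419} ≡ 9^{23} ≡ 34 mod 37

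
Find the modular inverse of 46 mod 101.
Since 101 is prime, by Fermat 46^(-1) ≡ 46^{99} ≡ 11 mod 101. Verify: 46 × 11 = 506 ≡ 1 mod 101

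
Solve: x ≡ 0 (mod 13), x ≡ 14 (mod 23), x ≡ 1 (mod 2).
M = 13 × 23 × 2 = 598. M₁ = 46, y₁ ≡ 2 (mod 13). M₂ = 26, y₂ ≡ 8 (mod 23). M₃ = 299, y₃ ≡ 1 (mod 2). x = 0×46×2 + 14×26×8 + 1×299×1 ≡ 221 (mod 598)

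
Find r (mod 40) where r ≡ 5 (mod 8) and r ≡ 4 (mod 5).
M = 8 × 5 = 40. M₁ = 5, y₁ ≡ 5 (mod 8). M₂ = 8, y₂ ≡ 2 (mod 5). r = 5×5×5 + 4×8×2 ≡ 29 (mod 40)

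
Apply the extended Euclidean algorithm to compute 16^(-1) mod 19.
Extended GCD: 16(6) + 19(-5) = 1. So 16^(-1) ≡ 6 (mod 19). Verify: 16 × 6 = 96 ≡ 1 (mod 19)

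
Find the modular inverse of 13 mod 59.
Since 59 is prime, by Fermat 13^(-1) ≡ 13^{57} ≡ 50 mod 59. Verify: 13 × 50 = 650 ≡ 1 mod 59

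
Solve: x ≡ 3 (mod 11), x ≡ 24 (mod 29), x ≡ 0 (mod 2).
M = 11 × 29 × 2 = 638. M₁ = 58, y₁ ≡ 4 (mod 11). M₂ = 22, y₂ ≡ 4 (mod 29). M₃ = 319, y₃ ≡ 1 (mod 2). x = 3×58×4 + 24×22×4 + 0×319×1 ≡ 256 (mod 638)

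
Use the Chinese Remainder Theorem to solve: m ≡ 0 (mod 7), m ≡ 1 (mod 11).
M = 7 × 11 = 77. M₁ = 11, y₁ ≡ 2 (mod 7). M₂ = 7, y₂ ≡ 8 (mod 11). m = 0×11×2 + 1×7×8 ≡ 56 (mod 77)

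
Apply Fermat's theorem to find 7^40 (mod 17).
By Fermat: 7^{16} ≡ 1 (mod 17). 40 = 2×16 + 8. So 7^{40} ≡ 7^{8} ≡ 16 (mod 17)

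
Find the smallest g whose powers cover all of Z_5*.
g = 2. For each prime q|4: 2^{2}≡4, none ≡ 1, so ord_5(2) = 4 and 2 is a primitive root.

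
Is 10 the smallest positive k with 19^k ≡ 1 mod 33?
Powers of 19 mod 33: 19^1≡19, 19^2≡31, 19^3≡28, 19^4≡4, 19^5≡10, 19^6≡25, 19^7≡13, 19^8≡16, 19^9≡7, 19^10≡1. First k with 19^k≡1 is k=10. Yes, ord_33(19) = 10.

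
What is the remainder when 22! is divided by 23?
By Wilson's theorem, (22)! ≡ -1 ≡ 22 (mod 23)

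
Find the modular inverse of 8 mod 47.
Since 47 is prime, by Fermat 8^(-1) ≡ 8^{45} ≡ 6 (mod 47). Verify: 8 × 6 = 48 ≡ 1 (mod 47)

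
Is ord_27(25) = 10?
Powers of 25 mod 27: 25^1≡25, 25^2≡4, 25^3≡19, 25^4≡16, 25^5≡22, 25^6≡10, 25^7≡7, 25^8≡13, 25^9≡1. Already 25^9≡1, so the order is 9 < 10. No, the actual order is 9.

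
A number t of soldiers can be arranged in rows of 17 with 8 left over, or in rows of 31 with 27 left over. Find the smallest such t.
M = 17 × 31 = 527. M₁ = 31, y₁ ≡ 11 mod 17. M₂ = 17, y₂ ≡ 11 mod 31. t = 8×31×11 + 27×17×11 ≡ 399 mod 527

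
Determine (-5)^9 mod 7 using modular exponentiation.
Using Fermat: (-5)^{6} ≡ 1 mod 7. 9 ≡ 3 mod 6. So (-5)^{9} ≡ (-5)^{3} ≡ 1 mod 7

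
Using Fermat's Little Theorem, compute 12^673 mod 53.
By Fermat: 12^{52} ≡ 1 (mod 53). 673 ≡ 49 (mod 52). So 12^{673} ≡ 12^{49} ≡ 5 (mod 53)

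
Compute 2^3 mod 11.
2^{3} = 8 ≡ 8 (mod 11)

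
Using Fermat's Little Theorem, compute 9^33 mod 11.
By Fermat: 9^{10} ≡ 1 (mod 11). 33 = 3×10 + 3. So 9^{33} ≡ 9^{3} ≡ 3 (mod 11)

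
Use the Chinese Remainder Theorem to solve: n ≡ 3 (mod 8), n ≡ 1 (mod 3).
M = 8 × 3 = 24. M₁ = 3, y₁ ≡ 3 (mod 8). M₂ = 8, y₂ ≡ 2 (mod 3). n = 3×3×3 + 1×8×2 ≡ 19 (mod 24)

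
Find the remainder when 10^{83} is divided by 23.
By Fermat: 10^{22} ≡ 1 (mod 23). 83 = 3×22 + 17. So 10^{83} ≡ 10^{17} ≡ 17 (mod 23)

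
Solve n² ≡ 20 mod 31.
The square roots of 20 mod 31 are 19 and 12. Verify: 19² = 361 ≡ 20 mod 31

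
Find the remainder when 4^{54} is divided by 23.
By Fermat: 4^{22} ≡ 1 (mod 23). 54 = 2×22 + 10. So 4^{54} ≡ 4^{10} ≡ 6 (mod 23)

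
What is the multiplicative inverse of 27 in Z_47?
Since 47 is prime, by Fermat 27^(-1) ≡ 27^{45} ≡ 7 mod 47. Verify: 27 × 7 = 189 ≡ 1 mod 47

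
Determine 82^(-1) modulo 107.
Since 107 is prime, by Fermat 82^(-1) ≡ 82^{105} ≡ 77 mod 107. Verify: 82 × 77 = 6314 ≡ 1 mod 107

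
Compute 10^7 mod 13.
By repeated squaring mod 13: 10^{1}≡10, 10^{2}≡9, 10^{4}≡3. Then 10^{7} = 10^{4+2+1} ≡ 3 × 9 × 10 ≡ 10 mod 13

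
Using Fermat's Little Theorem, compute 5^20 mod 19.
By Fermat: 5^{18} ≡ 1 mod 19. So 5^{20} = 5^{18} · 5^{2} ≡ 5^{2} ≡ 6 mod 19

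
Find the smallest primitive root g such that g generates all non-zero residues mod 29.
g = 2. Powers: [2, 4, 8, 16, 3, 6, ...] generates all 28 non-zero residues.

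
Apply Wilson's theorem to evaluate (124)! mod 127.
(126)! = (124)! × (125) × (126) ≡ -1 mod 127. So (124)! ≡ -1 × [(126)(125)]^(-1) ≡ 63 mod 127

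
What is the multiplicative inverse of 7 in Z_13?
Since 13 is prime, by Fermat 7^(-1) ≡ 7^{11} ≡ 2 (mod 13). Verify: 7 × 2 = 14 ≡ 1 (mod 13)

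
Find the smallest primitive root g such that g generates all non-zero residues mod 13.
g = 2. Powers: [2, 4, 8, 3, 6, 12, 11, 9, 5, ...] generates all 12 non-zero residues.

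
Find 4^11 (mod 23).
By repeated squaring (mod 23): 4^{1}≡4, 4^{2}≡16, 4^{4}≡3, 4^{8}≡9. Then 4^{11} = 4^{8+2+1} ≡ 9 × 16 × 4 ≡ 1 (mod 23)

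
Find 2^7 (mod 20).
By repeated squaring (mod 20): 2^{1}≡2, 2^{2}≡4, 2^{4}≡16. Then 2^{7} = 2^{4+2+1} ≡ 16 × 4 × 2 ≡ 8 (mod 20)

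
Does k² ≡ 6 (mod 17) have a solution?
By Euler's criterion: 6^{8} ≡ 16 (mod 17). Since this equals -1 (≡ 16), 6 is not a QR.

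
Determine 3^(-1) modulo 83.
Since 83 is prime, by Fermat 3^(-1) ≡ 3^{81} ≡ 28 (mod 83). Verify: 3 × 28 = 84 ≡ 1 (mod 83)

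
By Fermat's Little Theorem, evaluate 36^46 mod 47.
By Fermat's Little Theorem, 36^{46} ≡ 1 (mod 47) since 47 is prime and gcd(36, 47) = 1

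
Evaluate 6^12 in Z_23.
By repeated squaring (mod 23): 6^{1}≡6, 6^{2}≡13, 6^{4}≡8, 6^{8}≡18. Then 6^{12} = 6^{8+4} ≡ 18 × 8 ≡ 6 (mod 23)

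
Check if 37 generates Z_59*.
ord_59(37) divides 58. For each prime q|58: 37^{29}≡58, 37^{2}≡12, none ≡ 1. So 37 has order 58 and is a primitive root mod 59.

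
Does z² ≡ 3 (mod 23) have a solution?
By Euler's criterion: 3^{11} ≡ 1 (mod 23). Since this equals 1, 3 is a QR.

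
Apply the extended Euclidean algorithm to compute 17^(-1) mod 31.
Extended GCD: 17(11) + 31(-6) = 1. So 17^(-1) ≡ 11 (mod 31). Verify: 17 × 11 = 187 ≡ 1 (mod 31)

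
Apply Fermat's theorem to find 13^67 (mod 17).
By Fermat: 13^{16} ≡ 1 (mod 17). 67 = 4×16 + 3. So 13^{67} ≡ 13^{3} ≡ 4 (mod 17)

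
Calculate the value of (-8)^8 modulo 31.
By repeated squaring mod 31: (-8)^{1}≡23, (-8)^{2}≡2, (-8)^{4}≡4, (-8)^{8}≡16. So (-8)^{8} ≡ 16 mod 31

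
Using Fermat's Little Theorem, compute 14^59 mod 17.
By Fermat: 14^{16} ≡ 1 (mod 17). 59 = 3×16 + 11. So 14^{59} ≡ 14^{11} ≡ 10 (mod 17)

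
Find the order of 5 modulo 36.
Powers of 5 mod 36: 5^1≡5, 5^2≡25, 5^3≡17, 5^4≡13, 5^5≡29, 5^6≡1. So the order of 5 is 6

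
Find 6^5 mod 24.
By repeated squaring mod 24: 6^{1}≡6, 6^{2}≡12, 6^{4}≡0. Then 6^{5} = 6^{4+1} ≡ 0 × 6 ≡ 0 mod 24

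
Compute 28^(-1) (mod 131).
Since 131 is prime, by Fermat 28^(-1) ≡ 28^{129} ≡ 117 (mod 131). Verify: 28 × 117 = 3276 ≡ 1 (mod 131)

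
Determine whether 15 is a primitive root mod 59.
15^{29} ≡ 1 (mod 59) and 29 < 58, so ord_59(15) = 29 ≠ 58 and 15 is not a primitive root.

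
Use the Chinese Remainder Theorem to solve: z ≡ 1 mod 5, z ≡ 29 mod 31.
M = 5 × 31 = 155. M₁ = 31, y₁ ≡ 1 mod 5. M₂ = 5, y₂ ≡ 25 mod 31. z = 1×31×1 + 29×5×25 ≡ 91 mod 155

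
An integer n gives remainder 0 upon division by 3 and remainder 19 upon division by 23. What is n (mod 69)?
M = 3 × 23 = 69. M₁ = 23, y₁ ≡ 2 (mod 3). M₂ = 3, y₂ ≡ 8 (mod 23). n = 0×23×2 + 19×3×8 ≡ 42 (mod 69)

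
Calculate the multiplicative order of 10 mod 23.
Powers of 10 mod 23: 10^1≡10, 10^2≡8, 10^3≡11, 10^4≡18, 10^5≡19, 10^6≡6, 10^7≡14, 10^8≡2, 10^9≡20, 10^10≡16, 10^11≡22, 10^12≡13, 10^13≡15, 10^14≡12, 10^15≡5, 10^16≡4, 10^17≡17, 10^18≡9, 10^19≡21, 10^20≡3, 10^21≡7, 10^22≡1. ord_23(10) = 22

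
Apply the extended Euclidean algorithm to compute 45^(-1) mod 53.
Extended GCD: 45(-20) + 53(17) = 1. So 45^(-1) ≡ -20 ≡ 33 (mod 53). Verify: 45 × 33 = 1485 ≡ 1 (mod 53)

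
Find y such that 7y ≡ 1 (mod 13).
Since 13 is prime, by Fermat 7^(-1) ≡ 7^{11} ≡ 2 (mod 13). Verify: 7 × 2 = 14 ≡ 1 (mod 13)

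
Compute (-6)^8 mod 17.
By repeated squaring mod 17: (-6)^{1}≡11, (-6)^{2}≡2, (-6)^{4}≡4, (-6)^{8}≡16. So (-6)^{8} ≡ 16 mod 17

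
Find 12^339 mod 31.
Using Fermat: 12^{30} ≡ 1 mod 31. 339 ≡ 9 mod 30. So 12^{339} ≡ 12^{9} ≡ 15 mod 31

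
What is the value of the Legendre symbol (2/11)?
(2/11) = 2^{5} mod 11 = -1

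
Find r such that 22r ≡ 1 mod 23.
Since 23 is prime, by Fermat 22^(-1) ≡ 22^{21} ≡ 22 mod 23. Verify: 22 × 22 = 484 ≡ 1 mod 23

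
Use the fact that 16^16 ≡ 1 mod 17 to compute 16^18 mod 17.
By Fermat: 16^{16} ≡ 1 mod 17. So 16^{18} = 16^{16} · 16^{2} ≡ 16^{2} ≡ 1 mod 17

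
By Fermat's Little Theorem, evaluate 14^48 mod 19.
By Fermat: 14^{18} ≡ 1 (mod 19). 48 = 2×18 + 12. So 14^{48} ≡ 14^{12} ≡ 11 (mod 19)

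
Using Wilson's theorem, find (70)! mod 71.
By Wilson's theorem, (70)! ≡ -1 ≡ 70 (mod 71)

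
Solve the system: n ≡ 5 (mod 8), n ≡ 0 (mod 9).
M = 8 × 9 = 72. M₁ = 9, y₁ ≡ 1 (mod 8). M₂ = 8, y₂ ≡ 8 (mod 9). n = 5×9×1 + 0×8×8 ≡ 45 (mod 72)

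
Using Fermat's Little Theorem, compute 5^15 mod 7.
By Fermat: 5^{6} ≡ 1 mod 7. 15 = 2×6 + 3. So 5^{15} ≡ 5^{3} ≡ 6 mod 7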